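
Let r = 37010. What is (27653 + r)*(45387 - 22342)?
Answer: 1490158835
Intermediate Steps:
(27653 + r)*(45387 - 22342) = (27653 + 37010)*(45387 - 22342) = 64663*23045 = 1490158835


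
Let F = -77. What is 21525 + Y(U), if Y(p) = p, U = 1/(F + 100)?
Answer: 495076/23 ≈ 21525.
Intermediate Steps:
U = 1/23 (U = 1/(-77 + 100) = 1/23 ≈ 0.043478)
21525 + Y(U) = 21525 + 1/23 = 495076/23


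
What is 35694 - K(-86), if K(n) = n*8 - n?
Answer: 36296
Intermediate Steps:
K(n) = 7*n (K(n) = 8*n - n = 7*n)
35694 - K(-86) = 35694 - 7*(-86) = 35694 - 1*(-602) = 35694 + 602 = 36296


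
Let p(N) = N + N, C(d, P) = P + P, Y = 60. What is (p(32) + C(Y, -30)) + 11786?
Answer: 11790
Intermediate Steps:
C(d, P) = 2*P
p(N) = 2*N
(p(32) + C(Y, -30)) + 11786 = (2*32 + 2*(-30)) + 11786 = (64 - 60) + 11786 = 4 + 11786 = 11790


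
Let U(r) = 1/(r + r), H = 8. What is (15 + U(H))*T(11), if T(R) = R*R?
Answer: 29161/16 ≈ 1822.6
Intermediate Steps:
U(r) = 1/(2*r)
T(R) = R**2
(15 + U(H))*T(11) = (15 + (1/2)/8)*11**2 = (15 + (1/2)*(1/8))*121 = (15 + 1/16)*121 = (241/16)*121 = 29161/16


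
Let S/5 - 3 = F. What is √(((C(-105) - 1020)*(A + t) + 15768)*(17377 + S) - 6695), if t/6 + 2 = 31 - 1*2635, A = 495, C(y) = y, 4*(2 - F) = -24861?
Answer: √3306098918029/2 ≈ 9.0913e+5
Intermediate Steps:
F = 24869/4 (F = 2 - ¼*(-24861) = 2 + 24861/4 = 24869/4 ≈ 6217.3)
S = 124405/4 (S = 15 + 5*(24869/4) = 15 + 124345/4 = 124405/4 ≈ 31101.)
t = -15636 (t = -12 + 6*(31 - 1*2635) = -12 + 6*(31 - 2635) = -12 + 6*(-2604) = -12 - 15624 = -15636)
√(((C(-105) - 1020)*(A + t) + 15768)*(17377 + S) - 6695) = √(((-105 - 1020)*(495 - 15636) + 15768)*(17377 + 124405/4) - 6695) = √((-1125*(-15141) + 15768)*(193913/4) - 6695) = √((17033625 + 15768)*(193913/4) - 6695) = √(17049393*(193913/4) - 6695) = √(3306098944809/4 - 6695) = √(3306098918029/4) = √3306098918029/2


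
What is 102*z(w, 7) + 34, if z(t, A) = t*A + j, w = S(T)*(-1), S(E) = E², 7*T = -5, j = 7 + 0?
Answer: 2686/7 ≈ 383.71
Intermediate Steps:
j = 7
T = -5/7 (T = (⅐)*(-5) = -5/7 ≈ -0.71429)
w = -25/49 (w = (-5/7)²*(-1) = (25/49)*(-1) = -25/49 ≈ -0.51020)
z(t, A) = 7 + A*t (z(t, A) = t*A + 7 = A*t + 7 = 7 + A*t)
102*z(w, 7) + 34 = 102*(7 + 7*(-25/49)) + 34 = 102*(7 - 25/7) + 34 = 102*(24/7) + 34 = 2448/7 + 34 = 2686/7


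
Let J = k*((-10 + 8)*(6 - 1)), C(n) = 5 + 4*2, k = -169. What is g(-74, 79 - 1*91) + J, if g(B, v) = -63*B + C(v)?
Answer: 6365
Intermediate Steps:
C(n) = 13 (C(n) = 5 + 8 = 13)
g(B, v) = 13 - 63*B (g(B, v) = -63*B + 13 = 13 - 63*B)
J = 1690 (J = -169*(-10 + 8)*(6 - 1) = -(-338)*5 = -169*(-10) = 1690)
g(-74, 79 - 1*91) + J = (13 - 63*(-74)) + 1690 = (13 + 4662) + 1690 = 4675 + 1690 = 6365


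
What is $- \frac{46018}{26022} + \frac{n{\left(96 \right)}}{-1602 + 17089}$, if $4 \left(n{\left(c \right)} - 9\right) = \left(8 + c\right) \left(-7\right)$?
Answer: $- \frac{358591286}{201501357} \approx -1.7796$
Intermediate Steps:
$n{\left(c \right)} = -5 - \frac{7 c}{4}$ ($n{\left(c \right)} = 9 + \frac{\left(8 + c\right) \left(-7\right)}{4} = 9 + \frac{-56 - 7 c}{4} = 9 - \left(14 + \frac{7 c}{4}\right) = -5 - \frac{7 c}{4}$)
$- \frac{46018}{26022} + \frac{n{\left(96 \right)}}{-1602 + 17089} = - \frac{46018}{26022} + \frac{-5 - 168}{-1602 + 17089} = \left(-46018\right) \frac{1}{26022} + \frac{-5 - 168}{15487} = - \frac{23009}{13011} - \frac{173}{15487} = - \frac{358591286}{201501357}$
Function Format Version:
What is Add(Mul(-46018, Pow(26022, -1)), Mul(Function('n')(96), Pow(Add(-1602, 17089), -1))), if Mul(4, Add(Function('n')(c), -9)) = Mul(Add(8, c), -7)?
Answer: Rational(-358591286, 201501357) ≈ -1.7796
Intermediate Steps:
Function('n')(c) = Add(-5, Mul(Rational(-7, 4), c)) (Function('n')(c) = Add(9, Mul(Rational(1, 4), Mul(Add(8, c), -7))) = Add(9, Mul(Rational(1, 4), Add(-56, Mul(-7, c)))) = Add(9, Add(-14, Mul(Rational(-7, 4), c))) = Add(-5, Mul(Rational(-7, 4), c)))
Add(Mul(-46018, Pow(26022, -1)), Mul(Function('n')(96), Pow(Add(-1602, 17089), -1))) = Add(Mul(-46018, Pow(26022, -1)), Mul(Add(-5, Mul(Rational(-7, 4), 96)), Pow(Add(-1602, 17089), -1))) = Add(Mul(-46018, Rational(1, 26022)), Mul(Add(-5, -168), Pow(15487, -1))) = Add(Rational(-23009, 13011), Mul(-173, Rational(1, 15487))) = Add(Rational(-23009, 13011), Rational(-173, 15487)) = Rational(-358591286, 201501357)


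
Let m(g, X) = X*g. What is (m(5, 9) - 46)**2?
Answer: 1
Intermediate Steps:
(m(5, 9) - 46)**2 = (9*5 - 46)**2 = (45 - 46)**2 = (-1)**2 = 1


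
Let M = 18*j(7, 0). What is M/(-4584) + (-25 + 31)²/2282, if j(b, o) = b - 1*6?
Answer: 10329/871724 ≈ 0.011849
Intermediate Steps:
j(b, o) = -6 + b (j(b, o) = b - 6 = -6 + b)
M = 18 (M = 18*(-6 + 7) = 18*1 = 18)
M/(-4584) + (-25 + 31)²/2282 = 18/(-4584) + (-25 + 31)²/2282 = 18*(-1/4584) + 6²*(1/2282) = -3/764 + 36*(1/2282) = -3/764 + 18/1141 = 10329/871724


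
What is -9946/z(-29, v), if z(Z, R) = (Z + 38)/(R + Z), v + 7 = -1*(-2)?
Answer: 338164/9 ≈ 37574.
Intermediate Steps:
v = -5 (v = -7 - 1*(-2) = -7 + 2 = -5)
z(Z, R) = (38 + Z)/(R + Z)
-9946/z(-29, v) = -9946*(-5 - 29)/(38 - 29) = -9946/(9/(-34)) = -9946/((-1/34*9)) = -9946/(-9/34) = -9946*(-34/9) = 338164/9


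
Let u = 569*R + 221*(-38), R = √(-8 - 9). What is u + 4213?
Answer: -4185 + 569*I*√17 ≈ -4185.0 + 2346.0*I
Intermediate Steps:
R = I*√17 (R = √(-17) = I*√17 ≈ 4.1231*I)
u = -8398 + 569*I*√17 (u = 569*(I*√17) + 221*(-38) = 569*I*√17 - 8398 = -8398 + 569*I*√17 ≈ -8398.0 + 2346.0*I)
u + 4213 = (-8398 + 569*I*√17) + 4213 = -4185 + 569*I*√17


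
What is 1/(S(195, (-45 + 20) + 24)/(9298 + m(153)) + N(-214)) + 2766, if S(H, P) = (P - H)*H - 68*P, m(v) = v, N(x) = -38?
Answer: 1098894689/397290 ≈ 2766.0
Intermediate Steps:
S(H, P) = -68*P + H*(P - H) (S(H, P) = H*(P - H) - 68*P = -68*P + H*(P - H))
1/(S(195, (-45 + 20) + 24)/(9298 + m(153)) + N(-214)) + 2766 = 1/((-1*195**2 - 68*((-45 + 20) + 24) + 195*((-45 + 20) + 24))/(9298 + 153) - 38) + 2766 = 1/((-1*38025 - 68*(-25 + 24) + 195*(-25 + 24))/9451 - 38) + 2766 = 1/((-38025 - 68*(-1) + 195*(-1))*(1/9451) - 38) + 2766 = 1/((-38025 + 68 - 195)*(1/9451) - 38) + 2766 = 1/(-38152*1/9451 - 38) + 2766 = 1/(-38152/9451 - 38) + 2766 = 1/(-397290/9451) + 2766 = -9451/397290 + 2766 = 1098894689/397290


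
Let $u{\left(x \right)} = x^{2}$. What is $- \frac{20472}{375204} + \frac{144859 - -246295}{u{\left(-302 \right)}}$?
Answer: $\frac{6037309047}{1425837734} \approx 4.2342$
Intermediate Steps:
$- \frac{20472}{375204} + \frac{144859 - -246295}{u{\left(-302 \right)}} = - \frac{20472}{375204} + \frac{144859 - -246295}{\left(-302\right)^{2}} = \left(-20472\right) \frac{1}{375204} + \frac{144859 + 246295}{91204} = - \frac{1706}{31267} + 391154 \cdot \frac{1}{91204} = - \frac{1706}{31267} + \frac{195577}{45602} = \frac{6037309047}{1425837734}$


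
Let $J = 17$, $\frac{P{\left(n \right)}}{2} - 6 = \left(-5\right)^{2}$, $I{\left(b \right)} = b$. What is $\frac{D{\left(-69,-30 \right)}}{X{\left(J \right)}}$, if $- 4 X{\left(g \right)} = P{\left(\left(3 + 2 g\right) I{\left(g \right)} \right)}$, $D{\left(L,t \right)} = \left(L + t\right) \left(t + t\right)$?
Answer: $- \frac{11880}{31} \approx -383.23$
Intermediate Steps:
$D{\left(L,t \right)} = 2 t \left(L + t\right)$ ($D{\left(L,t \right)} = \left(L + t\right) 2 t = 2 t \left(L + t\right)$)
$P{\left(n \right)} = 62$ ($P{\left(n \right)} = 12 + 2 \left(-5\right)^{2} = 12 + 2 \cdot 25 = 12 + 50 = 62$)
$X{\left(g \right)} = - \frac{31}{2}$ ($X{\left(g \right)} = \left(- \frac{1}{4}\right) 62 = - \frac{31}{2}$)
$\frac{D{\left(-69,-30 \right)}}{X{\left(J \right)}} = \frac{2 \left(-30\right) \left(-69 - 30\right)}{- \frac{31}{2}} = 2 \left(-30\right) \left(-99\right) \left(- \frac{2}{31}\right) = 5940 \left(- \frac{2}{31}\right) = - \frac{11880}{31}$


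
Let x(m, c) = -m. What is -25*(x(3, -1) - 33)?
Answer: 900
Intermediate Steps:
-25*(x(3, -1) - 33) = -25*(-1*3 - 33) = -25*(-3 - 33) = -25*(-36) = 900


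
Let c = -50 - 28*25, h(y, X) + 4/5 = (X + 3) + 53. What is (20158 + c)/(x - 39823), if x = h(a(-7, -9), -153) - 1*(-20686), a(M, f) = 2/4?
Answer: -48520/48087 ≈ -1.0090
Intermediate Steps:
a(M, f) = 1/2 (a(M, f) = 2*(1/4) = 1/2)
h(y, X) = 276/5 + X (h(y, X) = -4/5 + ((X + 3) + 53) = -4/5 + ((3 + X) + 53) = -4/5 + (56 + X) = 276/5 + X)
x = 102941/5 (x = (276/5 - 153) - 1*(-20686) = -489/5 + 20686 = 102941/5 ≈ 20588.)
c = -750 (c = -50 - 700 = -750)
(20158 + c)/(x - 39823) = (20158 - 750)/(102941/5 - 39823) = 19408/(-96174/5) = 19408*(-5/96174) = -48520/48087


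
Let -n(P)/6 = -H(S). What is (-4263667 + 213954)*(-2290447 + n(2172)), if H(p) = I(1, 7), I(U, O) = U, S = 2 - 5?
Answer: 9275628693433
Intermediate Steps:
S = -3
H(p) = 1
n(P) = 6 (n(P) = -(-6) = -6*(-1) = 6)
(-4263667 + 213954)*(-2290447 + n(2172)) = (-4263667 + 213954)*(-2290447 + 6) = -4049713*(-2290441) = 9275628693433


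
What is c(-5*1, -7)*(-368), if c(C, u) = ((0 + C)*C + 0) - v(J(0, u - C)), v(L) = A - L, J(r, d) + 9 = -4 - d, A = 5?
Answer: -3312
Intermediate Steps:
J(r, d) = -13 - d (J(r, d) = -9 + (-4 - d) = -13 - d)
v(L) = 5 - L
c(C, u) = -18 + C + C² - u (c(C, u) = ((0 + C)*C + 0) - (5 - (-13 - (u - C))) = (C*C + 0) - (5 - (-13 + (C - u))) = (C² + 0) - (5 - (-13 + C - u)) = C² - (5 + (13 + u - C)) = C² - (18 + u - C) = C² + (-18 + C - u) = -18 + C + C² - u)
c(-5*1, -7)*(-368) = (-18 - 5*1 + (-5*1)² - 1*(-7))*(-368) = (-18 - 5 + (-5)² + 7)*(-368) = (-18 - 5 + 25 + 7)*(-368) = 9*(-368) = -3312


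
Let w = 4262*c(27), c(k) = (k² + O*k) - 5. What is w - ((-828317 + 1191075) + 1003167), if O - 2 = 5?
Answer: 2525281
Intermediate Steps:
O = 7 (O = 2 + 5 = 7)
c(k) = -5 + k² + 7*k (c(k) = (k² + 7*k) - 5 = -5 + k² + 7*k)
w = 3891206 (w = 4262*(-5 + 27² + 7*27) = 4262*(-5 + 729 + 189) = 4262*913 = 3891206)
w - ((-828317 + 1191075) + 1003167) = 3891206 - ((-828317 + 1191075) + 1003167) = 3891206 - (362758 + 1003167) = 3891206 - 1*1365925 = 3891206 - 1365925 = 2525281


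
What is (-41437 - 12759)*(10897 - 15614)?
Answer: 255642532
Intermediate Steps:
(-41437 - 12759)*(10897 - 15614) = -54196*(-4717) = 255642532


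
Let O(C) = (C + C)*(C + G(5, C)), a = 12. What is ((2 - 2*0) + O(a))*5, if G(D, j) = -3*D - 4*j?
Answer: -6110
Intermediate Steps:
G(D, j) = -4*j - 3*D
O(C) = 2*C*(-15 - 3*C) (O(C) = (C + C)*(C + (-4*C - 3*5)) = (2*C)*(C + (-4*C - 15)) = (2*C)*(C + (-15 - 4*C)) = (2*C)*(-15 - 3*C) = 2*C*(-15 - 3*C))
((2 - 2*0) + O(a))*5 = ((2 - 2*0) - 6*12*(5 + 12))*5 = ((2 + 0) - 6*12*17)*5 = (2 - 1224)*5 = -1222*5 = -6110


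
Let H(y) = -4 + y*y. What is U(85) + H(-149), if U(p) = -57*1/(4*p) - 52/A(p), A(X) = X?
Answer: 1509343/68 ≈ 22196.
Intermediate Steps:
H(y) = -4 + y²
U(p) = -265/(4*p) (U(p) = -57*1/(4*p) - 52/p = -57/(4*p) - 52/p = -265/(4*p))
U(85) + H(-149) = -265/4/85 + (-4 + (-149)²) = -265/4*1/85 + (-4 + 22201) = -53/68 + 22197 = 1509343/68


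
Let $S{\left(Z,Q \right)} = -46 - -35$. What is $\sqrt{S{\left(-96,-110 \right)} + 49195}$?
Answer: $4 \sqrt{3074} \approx 221.77$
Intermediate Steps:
$S{\left(Z,Q \right)} = -11$ ($S{\left(Z,Q \right)} = -46 + 35 = -11$)
$\sqrt{S{\left(-96,-110 \right)} + 49195} = \sqrt{-11 + 49195} = \sqrt{49184} = 4 \sqrt{3074}$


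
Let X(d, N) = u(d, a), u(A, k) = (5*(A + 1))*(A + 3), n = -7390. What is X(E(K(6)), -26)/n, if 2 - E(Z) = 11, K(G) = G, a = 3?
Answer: -24/739 ≈ -0.032476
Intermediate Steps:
E(Z) = -9 (E(Z) = 2 - 1*11 = 2 - 11 = -9)
u(A, k) = (3 + A)*(5 + 5*A) (u(A, k) = (5*(1 + A))*(3 + A) = (5 + 5*A)*(3 + A) = (3 + A)*(5 + 5*A))
X(d, N) = 15 + 5*d² + 20*d
X(E(K(6)), -26)/n = (15 + 5*(-9)² + 20*(-9))/(-7390) = (15 + 5*81 - 180)*(-1/7390) = (15 + 405 - 180)*(-1/7390) = 240*(-1/7390) = -24/739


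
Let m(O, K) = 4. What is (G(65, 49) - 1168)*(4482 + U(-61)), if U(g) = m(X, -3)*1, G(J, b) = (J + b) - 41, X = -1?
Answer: -4912170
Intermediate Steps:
G(J, b) = -41 + J + b
U(g) = 4 (U(g) = 4*1 = 4)
(G(65, 49) - 1168)*(4482 + U(-61)) = ((-41 + 65 + 49) - 1168)*(4482 + 4) = (73 - 1168)*4486 = -1095*4486 = -4912170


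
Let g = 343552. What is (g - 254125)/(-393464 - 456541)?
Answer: -2293/21795 ≈ -0.10521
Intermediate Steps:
(g - 254125)/(-393464 - 456541) = (343552 - 254125)/(-393464 - 456541) = 89427/(-850005) = 89427*(-1/850005) = -2293/21795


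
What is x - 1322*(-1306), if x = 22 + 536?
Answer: 1727090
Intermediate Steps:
x = 558
x - 1322*(-1306) = 558 - 1322*(-1306) = 558 + 1726532 = 1727090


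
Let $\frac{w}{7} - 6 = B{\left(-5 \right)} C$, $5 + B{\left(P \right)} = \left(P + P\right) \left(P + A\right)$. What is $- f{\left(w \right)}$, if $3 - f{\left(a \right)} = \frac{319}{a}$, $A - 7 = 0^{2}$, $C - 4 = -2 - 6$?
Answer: $- \frac{1907}{742} \approx -2.5701$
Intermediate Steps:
$C = -4$ ($C = 4 - 8 = -4$)
$A = 7$ ($A = 7 + 0^{2} = 7 + 0 = 7$)
$B{\left(P \right)} = -5 + 2 P \left(7 + P\right)$ ($B{\left(P \right)} = -5 + \left(P + P\right) \left(P + 7\right) = -5 + 2 P \left(7 + P\right)$)
$w = 742$ ($w = 42 + 7 \left(-5 + 2 \left(-5\right)^{2} + 14 \left(-5\right)\right) \left(-4\right) = 42 + 7 \left(-5 + 2 \cdot 25 - 70\right) \left(-4\right) = 42 + 7 \left(-5 + 50 - 70\right) \left(-4\right) = 42 + 7 \left(\left(-25\right) \left(-4\right)\right) = 42 + 7 \cdot 100 = 42 + 700 = 742$)
$f{\left(a \right)} = 3 - \frac{319}{a}$
$- f{\left(w \right)} = - (3 - \frac{319}{742}) = \left(-1\right) \frac{1907}{742} = - \frac{1907}{742}$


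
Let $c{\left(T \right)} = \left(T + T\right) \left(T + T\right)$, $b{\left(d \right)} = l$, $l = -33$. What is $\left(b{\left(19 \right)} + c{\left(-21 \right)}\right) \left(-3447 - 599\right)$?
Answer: $-7003626$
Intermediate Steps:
$b{\left(d \right)} = -33$
$c{\left(T \right)} = 4 T^{2}$ ($c{\left(T \right)} = 2 T 2 T = 4 T^{2}$)
$\left(b{\left(19 \right)} + c{\left(-21 \right)}\right) \left(-3447 - 599\right) = \left(-33 + 4 \left(-21\right)^{2}\right) \left(-3447 - 599\right) = \left(-33 + 4 \cdot 441\right) \left(-3447 - 599\right) = \left(-33 + 1764\right) \left(-3447 - 599\right) = 1731 \left(-4046\right) = -7003626$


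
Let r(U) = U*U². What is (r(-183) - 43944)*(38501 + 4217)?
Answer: -263673907458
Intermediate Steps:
r(U) = U³
(r(-183) - 43944)*(38501 + 4217) = ((-183)³ - 43944)*(38501 + 4217) = (-6128487 - 43944)*42718 = -6172431*42718 = -263673907458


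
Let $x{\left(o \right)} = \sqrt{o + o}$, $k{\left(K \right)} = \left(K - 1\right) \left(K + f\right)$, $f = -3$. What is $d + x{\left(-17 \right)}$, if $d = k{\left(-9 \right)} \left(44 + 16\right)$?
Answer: $7200 + i \sqrt{34} \approx 7200.0 + 5.831 i$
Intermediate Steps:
$k{\left(K \right)} = \left(-1 + K\right) \left(-3 + K\right)$ ($k{\left(K \right)} = \left(K - 1\right) \left(K - 3\right) = \left(K - 1\right) \left(-3 + K\right) = \left(-1 + K\right) \left(-3 + K\right)$)
$x{\left(o \right)} = \sqrt{2} \sqrt{o}$ ($x{\left(o \right)} = \sqrt{2 o} = \sqrt{2} \sqrt{o}$)
$d = 7200$ ($d = \left(3 + \left(-9\right)^{2} - -36\right) \left(44 + 16\right) = \left(3 + 81 + 36\right) 60 = 120 \cdot 60 = 7200$)
$d + x{\left(-17 \right)} = 7200 + \sqrt{2} \sqrt{-17} = 7200 + \sqrt{2} i \sqrt{17} = 7200 + i \sqrt{34}$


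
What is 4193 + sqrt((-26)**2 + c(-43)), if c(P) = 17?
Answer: 4193 + 3*sqrt(77) ≈ 4219.3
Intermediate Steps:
4193 + sqrt((-26)**2 + c(-43)) = 4193 + sqrt((-26)**2 + 17) = 4193 + sqrt(676 + 17) = 4193 + sqrt(693) = 4193 + 3*sqrt(77)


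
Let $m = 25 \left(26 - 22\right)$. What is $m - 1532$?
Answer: $-1432$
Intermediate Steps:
$m = 100$ ($m = 25 \cdot 4 = 100$)
$m - 1532 = 100 - 1532 = -1432$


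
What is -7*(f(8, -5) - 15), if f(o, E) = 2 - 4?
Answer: 119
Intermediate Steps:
f(o, E) = -2
-7*(f(8, -5) - 15) = -7*(-2 - 15) = -7*(-17) = 119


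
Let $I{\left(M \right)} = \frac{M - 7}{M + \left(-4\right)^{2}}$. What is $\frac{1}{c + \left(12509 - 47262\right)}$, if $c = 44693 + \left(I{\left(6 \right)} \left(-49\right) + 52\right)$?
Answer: $\frac{22}{219873} \approx 0.00010006$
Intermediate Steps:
$I{\left(M \right)} = \frac{-7 + M}{16 + M}$ ($I{\left(M \right)} = \frac{-7 + M}{M + 16} = \frac{-7 + M}{16 + M}$)
$c = \frac{984439}{22}$ ($c = 44693 + \left(\frac{-7 + 6}{16 + 6} \left(-49\right) + 52\right) = 44693 + \left(\frac{1}{22} \left(-1\right) \left(-49\right) + 52\right) = 44693 + \left(\left(- \frac{1}{22}\right) \left(-49\right) + 52\right) = 44693 + \left(\frac{49}{22} + 52\right) = 44693 + \frac{1193}{22} = \frac{984439}{22} \approx 44747.0$)
$\frac{1}{c + \left(12509 - 47262\right)} = \frac{1}{\frac{984439}{22} + \left(12509 - 47262\right)} = \frac{1}{\frac{984439}{22} - 34753} = \frac{1}{\frac{219873}{22}} = \frac{22}{219873}$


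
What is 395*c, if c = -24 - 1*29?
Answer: -20935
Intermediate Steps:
c = -53 (c = -24 - 29 = -53)
395*c = 395*(-53) = -20935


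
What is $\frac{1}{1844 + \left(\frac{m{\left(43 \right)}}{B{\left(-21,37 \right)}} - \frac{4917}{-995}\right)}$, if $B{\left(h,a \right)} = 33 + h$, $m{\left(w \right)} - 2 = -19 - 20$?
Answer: $\frac{11940}{22039549} \approx 0.00054175$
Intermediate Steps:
$m{\left(w \right)} = -37$ ($m{\left(w \right)} = 2 - 39 = -37$)
$\frac{1}{1844 + \left(\frac{m{\left(43 \right)}}{B{\left(-21,37 \right)}} - \frac{4917}{-995}\right)} = \frac{1}{1844 - \left(- \frac{4917}{995} + \frac{37}{33 - 21}\right)} = \frac{1}{1844 - \left(- \frac{4917}{995} + \frac{37}{12}\right)} = \frac{1}{1844 + \left(\left(-37\right) \frac{1}{12} + \frac{4917}{995}\right)} = \frac{1}{1844 + \left(- \frac{37}{12} + \frac{4917}{995}\right)} = \frac{1}{1844 + \frac{22189}{11940}} = \frac{1}{\frac{22039549}{11940}} = \frac{11940}{22039549}$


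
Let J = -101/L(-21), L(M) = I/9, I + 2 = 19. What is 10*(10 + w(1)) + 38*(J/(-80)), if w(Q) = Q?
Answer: 92071/680 ≈ 135.40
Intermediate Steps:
I = 17 (I = -2 + 19 = 17)
L(M) = 17/9
J = -909/17 (J = -101/17/9 = -101*9/17 = -909/17 ≈ -53.471)
10*(10 + w(1)) + 38*(J/(-80)) = 10*(10 + 1) + 38*(-909/17/(-80)) = 10*11 + 38*(-909/17*(-1/80)) = 110 + 38*(909/1360) = 110 + 17271/680 = 92071/680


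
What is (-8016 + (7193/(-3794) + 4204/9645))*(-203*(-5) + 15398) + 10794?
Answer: -1604971964416679/12197710 ≈ -1.3158e+8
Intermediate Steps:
(-8016 + (7193/(-3794) + 4204/9645))*(-203*(-5) + 15398) + 10794 = (-8016 + (7193*(-1/3794) + 4204*(1/9645)))*(1015 + 15398) + 10794 = (-8016 + (-7193/3794 + 4204/9645))*16413 + 10794 = (-8016 - 53426509/36593130)*16413 + 10794 = -293383956589/36593130*16413 + 10794 = -1605103626498419/12197710 + 10794 = -1604971964416679/12197710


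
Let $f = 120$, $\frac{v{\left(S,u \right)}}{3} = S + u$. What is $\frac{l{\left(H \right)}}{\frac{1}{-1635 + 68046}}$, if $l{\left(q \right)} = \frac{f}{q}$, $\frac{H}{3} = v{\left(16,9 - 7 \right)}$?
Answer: $\frac{147580}{3} \approx 49193.0$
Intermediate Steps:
$v{\left(S,u \right)} = 3 S + 3 u$ ($v{\left(S,u \right)} = 3 \left(S + u\right) = 3 S + 3 u$)
$H = 162$ ($H = 3 \left(3 \cdot 16 + 3 \left(9 - 7\right)\right) = 3 \left(48 + 3 \left(9 - 7\right)\right) = 3 \left(48 + 3 \cdot 2\right) = 3 \left(48 + 6\right) = 3 \cdot 54 = 162$)
$l{\left(q \right)} = \frac{120}{q}$
$\frac{l{\left(H \right)}}{\frac{1}{-1635 + 68046}} = \frac{120 \cdot \frac{1}{162}}{\frac{1}{-1635 + 68046}} = \frac{120 \cdot \frac{1}{162}}{\frac{1}{66411}} = \frac{20 \frac{1}{\frac{1}{66411}}}{27} = \frac{20}{27} \cdot 66411 = \frac{147580}{3}$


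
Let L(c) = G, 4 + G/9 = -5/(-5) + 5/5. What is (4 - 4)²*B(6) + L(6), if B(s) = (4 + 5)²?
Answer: -18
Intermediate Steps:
G = -18 (G = -36 + 9*(-5/(-5) + 5/5) = -36 + 9*(-5*(-⅕) + 5*(⅕)) = -36 + 9*(1 + 1) = -36 + 9*2 = -36 + 18 = -18)
B(s) = 81 (B(s) = 9² = 81)
L(c) = -18
(4 - 4)²*B(6) + L(6) = (4 - 4)²*81 - 18 = 0²*81 - 18 = 0*81 - 18 = 0 - 18 = -18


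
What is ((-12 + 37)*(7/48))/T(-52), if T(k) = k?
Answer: -175/2496 ≈ -0.070112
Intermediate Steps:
((-12 + 37)*(7/48))/T(-52) = ((-12 + 37)*(7/48))/(-52) = (25*(7*(1/48)))*(-1/52) = (25*(7/48))*(-1/52) = (175/48)*(-1/52) = -175/2496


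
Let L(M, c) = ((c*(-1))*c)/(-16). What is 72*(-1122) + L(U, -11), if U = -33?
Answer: -1292423/16 ≈ -80777.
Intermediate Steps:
L(M, c) = c**2/16 (L(M, c) = ((-c)*c)*(-1/16) = -c**2*(-1/16) = c**2/16)
72*(-1122) + L(U, -11) = 72*(-1122) + (1/16)*(-11)**2 = -80784 + (1/16)*121 = -80784 + 121/16 = -1292423/16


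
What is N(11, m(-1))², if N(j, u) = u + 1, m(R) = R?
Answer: 0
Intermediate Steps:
N(j, u) = 1 + u
N(11, m(-1))² = (1 - 1)² = 0² = 0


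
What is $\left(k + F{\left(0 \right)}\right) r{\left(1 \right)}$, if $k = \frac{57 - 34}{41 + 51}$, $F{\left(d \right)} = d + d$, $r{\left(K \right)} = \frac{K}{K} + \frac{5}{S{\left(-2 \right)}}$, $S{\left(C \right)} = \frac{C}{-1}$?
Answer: $\frac{7}{8} \approx 0.875$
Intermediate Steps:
$S{\left(C \right)} = - C$ ($S{\left(C \right)} = C \left(-1\right) = - C$)
$r{\left(K \right)} = \frac{7}{2}$ ($r{\left(K \right)} = \frac{K}{K} + \frac{5}{\left(-1\right) \left(-2\right)} = 1 + \frac{5}{2} = \frac{7}{2}$)
$F{\left(d \right)} = 2 d$
$k = \frac{1}{4}$ ($k = \frac{23}{92} = 23 \cdot \frac{1}{92} = \frac{1}{4} \approx 0.25$)
$\left(k + F{\left(0 \right)}\right) r{\left(1 \right)} = \left(\frac{1}{4} + 2 \cdot 0\right) \frac{7}{2} = \left(\frac{1}{4} + 0\right) \frac{7}{2} = \frac{1}{4} \cdot \frac{7}{2} = \frac{7}{8}$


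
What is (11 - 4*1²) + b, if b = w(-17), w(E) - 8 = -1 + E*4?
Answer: -54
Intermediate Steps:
w(E) = 7 + 4*E (w(E) = 8 + (-1 + E*4) = 8 + (-1 + 4*E) = 7 + 4*E)
b = -61 (b = 7 + 4*(-17) = 7 - 68 = -61)
(11 - 4*1²) + b = (11 - 4*1²) - 61 = (11 - 4*1) - 61 = (11 - 4) - 61 = 7 - 61 = -54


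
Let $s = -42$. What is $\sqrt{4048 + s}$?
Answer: $\sqrt{4006} \approx 63.293$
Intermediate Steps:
$\sqrt{4048 + s} = \sqrt{4048 - 42} = \sqrt{4006}$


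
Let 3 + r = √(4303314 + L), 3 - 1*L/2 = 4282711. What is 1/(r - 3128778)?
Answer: -3128781/9789274808063 - I*√4262102/9789274808063 ≈ -3.1961e-7 - 2.1089e-10*I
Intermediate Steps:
L = -8565416 (L = 6 - 2*4282711 = 6 - 8565422 = -8565416)
r = -3 + I*√4262102 (r = -3 + √(4303314 - 8565416) = -3 + √(-4262102) = -3 + I*√4262102 ≈ -3.0 + 2064.5*I)
1/(r - 3128778) = 1/((-3 + I*√4262102) - 3128778) = 1/(-3128781 + I*√4262102)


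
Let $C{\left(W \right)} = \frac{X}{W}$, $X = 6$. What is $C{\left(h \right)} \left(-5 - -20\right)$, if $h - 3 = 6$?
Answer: $10$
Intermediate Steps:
$h = 9$ ($h = 3 + 6 = 9$)
$C{\left(W \right)} = \frac{6}{W}$
$C{\left(h \right)} \left(-5 - -20\right) = \frac{6}{9} \left(-5 - -20\right) = 6 \cdot \frac{1}{9} \left(-5 + 20\right) = \frac{2}{3} \cdot 15 = 10$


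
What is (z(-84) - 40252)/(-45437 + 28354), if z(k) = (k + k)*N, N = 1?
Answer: 40420/17083 ≈ 2.3661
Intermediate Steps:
z(k) = 2*k (z(k) = (k + k)*1 = (2*k)*1 = 2*k)
(z(-84) - 40252)/(-45437 + 28354) = (2*(-84) - 40252)/(-45437 + 28354) = (-168 - 40252)/(-17083) = -40420*(-1/17083) = 40420/17083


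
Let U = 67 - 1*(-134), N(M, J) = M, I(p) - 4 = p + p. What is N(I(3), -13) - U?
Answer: -191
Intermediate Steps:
I(p) = 4 + 2*p (I(p) = 4 + (p + p) = 4 + 2*p)
U = 201 (U = 67 + 134 = 201)
N(I(3), -13) - U = (4 + 2*3) - 1*201 = (4 + 6) - 201 = 10 - 201 = -191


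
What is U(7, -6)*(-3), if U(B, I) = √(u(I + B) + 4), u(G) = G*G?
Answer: -3*√5 ≈ -6.7082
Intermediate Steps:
u(G) = G²
U(B, I) = √(4 + (B + I)²) (U(B, I) = √((I + B)² + 4) = √((B + I)² + 4) = √(4 + (B + I)²))
U(7, -6)*(-3) = √(4 + (7 - 6)²)*(-3) = √(4 + 1²)*(-3) = √(4 + 1)*(-3) = √5*(-3) = -3*√5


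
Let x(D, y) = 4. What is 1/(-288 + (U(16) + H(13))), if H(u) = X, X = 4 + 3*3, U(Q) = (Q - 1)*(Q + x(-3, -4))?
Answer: 1/25 ≈ 0.040000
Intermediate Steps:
U(Q) = (-1 + Q)*(4 + Q) (U(Q) = (Q - 1)*(Q + 4) = (-1 + Q)*(4 + Q))
X = 13 (X = 4 + 9 = 13)
H(u) = 13
1/(-288 + (U(16) + H(13))) = 1/(-288 + ((-4 + 16**2 + 3*16) + 13)) = 1/(-288 + ((-4 + 256 + 48) + 13)) = 1/(-288 + (300 + 13)) = 1/(-288 + 313) = 1/25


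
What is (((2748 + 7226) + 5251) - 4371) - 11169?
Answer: -315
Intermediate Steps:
(((2748 + 7226) + 5251) - 4371) - 11169 = ((9974 + 5251) - 4371) - 11169 = (15225 - 4371) - 11169 = 10854 - 11169 = -315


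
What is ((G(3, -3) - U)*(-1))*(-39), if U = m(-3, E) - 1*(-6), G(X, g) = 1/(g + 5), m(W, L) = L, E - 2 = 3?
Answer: -819/2 ≈ -409.50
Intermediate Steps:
E = 5 (E = 2 + 3 = 5)
G(X, g) = 1/(5 + g)
U = 11 (U = 5 - 1*(-6) = 5 + 6 = 11)
((G(3, -3) - U)*(-1))*(-39) = ((1/(5 - 3) - 1*11)*(-1))*(-39) = ((1/2 - 11)*(-1))*(-39) = ((½ - 11)*(-1))*(-39) = -21/2*(-1)*(-39) = (21/2)*(-39) = -819/2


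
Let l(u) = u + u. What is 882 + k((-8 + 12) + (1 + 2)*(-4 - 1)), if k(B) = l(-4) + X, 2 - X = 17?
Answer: 859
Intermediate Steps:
l(u) = 2*u
X = -15 (X = 2 - 1*17 = 2 - 17 = -15)
k(B) = -23 (k(B) = 2*(-4) - 15 = -8 - 15 = -23)
882 + k((-8 + 12) + (1 + 2)*(-4 - 1)) = 882 - 23 = 859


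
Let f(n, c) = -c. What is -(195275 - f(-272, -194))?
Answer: -195081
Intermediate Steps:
-(195275 - f(-272, -194)) = -(195275 - (-1)*(-194)) = -(195275 - 1*194) = -(195275 - 194) = -1*195081 = -195081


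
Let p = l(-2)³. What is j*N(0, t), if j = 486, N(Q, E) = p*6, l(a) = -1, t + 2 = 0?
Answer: -2916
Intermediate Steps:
t = -2 (t = -2 + 0 = -2)
p = -1 (p = (-1)³ = -1)
N(Q, E) = -6 (N(Q, E) = -1*6 = -6)
j*N(0, t) = 486*(-6) = -2916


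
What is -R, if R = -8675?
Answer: 8675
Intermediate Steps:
-R = -1*(-8675) = 8675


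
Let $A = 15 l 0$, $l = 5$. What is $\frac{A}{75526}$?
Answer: $0$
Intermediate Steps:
$A = 0$ ($A = 15 \cdot 5 \cdot 0 = 75 \cdot 0 = 0$)
$\frac{A}{75526} = \frac{0}{75526} = 0 \cdot \frac{1}{75526} = 0$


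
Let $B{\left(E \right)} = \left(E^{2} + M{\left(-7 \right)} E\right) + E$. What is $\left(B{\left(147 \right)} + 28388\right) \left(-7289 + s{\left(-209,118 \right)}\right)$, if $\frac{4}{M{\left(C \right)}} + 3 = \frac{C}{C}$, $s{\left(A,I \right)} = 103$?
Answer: $-358222100$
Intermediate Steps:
$M{\left(C \right)} = -2$ ($M{\left(C \right)} = \frac{4}{-3 + \frac{C}{C}} = \frac{4}{-3 + 1} = \frac{4}{-2} = 4 \left(- \frac{1}{2}\right) = -2$)
$B{\left(E \right)} = E^{2} - E$ ($B{\left(E \right)} = \left(E^{2} - 2 E\right) + E = E^{2} - E$)
$\left(B{\left(147 \right)} + 28388\right) \left(-7289 + s{\left(-209,118 \right)}\right) = \left(147 \left(-1 + 147\right) + 28388\right) \left(-7289 + 103\right) = \left(147 \cdot 146 + 28388\right) \left(-7186\right) = \left(21462 + 28388\right) \left(-7186\right) = 49850 \left(-7186\right) = -358222100$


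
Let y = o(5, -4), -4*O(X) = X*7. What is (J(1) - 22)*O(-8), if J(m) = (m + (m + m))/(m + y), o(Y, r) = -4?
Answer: -322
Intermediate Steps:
O(X) = -7*X/4 (O(X) = -X*7/4 = -7*X/4)
y = -4
J(m) = 3*m/(-4 + m) (J(m) = (m + (m + m))/(m - 4) = (m + 2*m)/(-4 + m) = (3*m)/(-4 + m) = 3*m/(-4 + m))
(J(1) - 22)*O(-8) = (3*1/(-4 + 1) - 22)*(-7/4*(-8)) = (3*1/(-3) - 22)*14 = (3*1*(-1/3) - 22)*14 = (-1 - 22)*14 = -23*14 = -322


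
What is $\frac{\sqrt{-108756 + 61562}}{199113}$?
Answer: $\frac{i \sqrt{47194}}{199113} \approx 0.001091 i$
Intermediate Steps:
$\frac{\sqrt{-108756 + 61562}}{199113} = \sqrt{-47194} \cdot \frac{1}{199113} = i \sqrt{47194} \cdot \frac{1}{199113} = \frac{i \sqrt{47194}}{199113}$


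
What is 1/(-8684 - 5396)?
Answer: -1/14080 ≈ -7.1023e-5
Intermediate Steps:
1/(-8684 - 5396) = 1/(-14080) = -1/14080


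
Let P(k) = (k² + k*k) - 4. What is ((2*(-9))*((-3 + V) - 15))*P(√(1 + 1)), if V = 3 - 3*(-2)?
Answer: 0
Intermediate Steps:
V = 9 (V = 3 + 6 = 9)
P(k) = -4 + 2*k² (P(k) = (k² + k²) - 4 = 2*k² - 4 = -4 + 2*k²)
((2*(-9))*((-3 + V) - 15))*P(√(1 + 1)) = ((2*(-9))*((-3 + 9) - 15))*(-4 + 2*(√(1 + 1))²) = (-18*(6 - 15))*(-4 + 2*(√2)²) = (-18*(-9))*(-4 + 2*2) = 162*(-4 + 4) = 162*0 = 0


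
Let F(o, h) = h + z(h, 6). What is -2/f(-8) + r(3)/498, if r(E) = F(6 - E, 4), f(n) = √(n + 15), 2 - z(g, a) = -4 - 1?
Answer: 11/498 - 2*√7/7 ≈ -0.73384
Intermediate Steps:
z(g, a) = 7 (z(g, a) = 2 - (-4 - 1) = 2 - 1*(-5) = 2 + 5 = 7)
f(n) = √(15 + n)
F(o, h) = 7 + h (F(o, h) = h + 7 = 7 + h)
r(E) = 11 (r(E) = 7 + 4 = 11)
-2/f(-8) + r(3)/498 = -2/√(15 - 8) + 11/498 = -2*√7/7 + 11*(1/498) = -2*√7/7 + 11/498 = 11/498 - 2*√7/7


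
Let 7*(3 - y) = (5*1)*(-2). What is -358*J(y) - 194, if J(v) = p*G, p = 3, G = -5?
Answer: 5176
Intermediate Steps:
y = 31/7 (y = 3 - 5*1*(-2)/7 = 3 - 5*(-2)/7 = 3 - 1/7*(-10) = 3 + 10/7 = 31/7 ≈ 4.4286)
J(v) = -15 (J(v) = 3*(-5) = -15)
-358*J(y) - 194 = -358*(-15) - 194 = 5370 - 194 = 5176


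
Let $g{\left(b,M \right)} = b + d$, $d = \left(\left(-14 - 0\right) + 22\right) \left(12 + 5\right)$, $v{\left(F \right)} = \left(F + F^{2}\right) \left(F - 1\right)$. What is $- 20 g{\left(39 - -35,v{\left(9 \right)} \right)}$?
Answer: $-4200$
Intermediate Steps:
$v{\left(F \right)} = \left(-1 + F\right) \left(F + F^{2}\right)$ ($v{\left(F \right)} = \left(F + F^{2}\right) \left(-1 + F\right) = \left(-1 + F\right) \left(F + F^{2}\right)$)
$d = 136$ ($d = \left(\left(-14 + 0\right) + 22\right) 17 = \left(-14 + 22\right) 17 = 8 \cdot 17 = 136$)
$g{\left(b,M \right)} = 136 + b$ ($g{\left(b,M \right)} = b + 136 = 136 + b$)
$- 20 g{\left(39 - -35,v{\left(9 \right)} \right)} = - 20 \left(136 + \left(39 - -35\right)\right) = - 20 \left(136 + \left(39 + 35\right)\right) = - 20 \left(136 + 74\right) = \left(-20\right) 210 = -4200$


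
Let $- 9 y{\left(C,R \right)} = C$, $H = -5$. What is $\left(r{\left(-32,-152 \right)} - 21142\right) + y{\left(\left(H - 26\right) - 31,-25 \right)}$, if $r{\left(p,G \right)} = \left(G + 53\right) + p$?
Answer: $- \frac{191395}{9} \approx -21266.0$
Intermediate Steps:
$y{\left(C,R \right)} = - \frac{C}{9}$
$r{\left(p,G \right)} = 53 + G + p$ ($r{\left(p,G \right)} = \left(53 + G\right) + p = 53 + G + p$)
$\left(r{\left(-32,-152 \right)} - 21142\right) + y{\left(\left(H - 26\right) - 31,-25 \right)} = \left(\left(53 - 152 - 32\right) - 21142\right) - \frac{\left(-5 - 26\right) - 31}{9} = \left(-131 - 21142\right) - \frac{-31 - 31}{9} = -21273 - - \frac{62}{9} = -21273 + \frac{62}{9} = - \frac{191395}{9}$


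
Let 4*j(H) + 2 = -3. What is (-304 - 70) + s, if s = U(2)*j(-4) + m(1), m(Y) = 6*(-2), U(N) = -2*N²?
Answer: -376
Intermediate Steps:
j(H) = -5/4 (j(H) = -½ + (¼)*(-3) = -½ - ¾ = -5/4)
m(Y) = -12
s = -2 (s = -2*2²*(-5/4) - 12 = -2*4*(-5/4) - 12 = -8*(-5/4) - 12 = 10 - 12 = -2)
(-304 - 70) + s = (-304 - 70) - 2 = -374 - 2 = -376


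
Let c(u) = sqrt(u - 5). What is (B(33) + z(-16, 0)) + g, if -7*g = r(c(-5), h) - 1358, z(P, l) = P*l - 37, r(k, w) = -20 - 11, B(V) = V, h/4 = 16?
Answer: 1361/7 ≈ 194.43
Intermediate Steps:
h = 64 (h = 4*16 = 64)
c(u) = sqrt(-5 + u)
r(k, w) = -31
z(P, l) = -37 + P*l
g = 1389/7 (g = -(-31 - 1358)/7 = -1/7*(-1389) = 1389/7 ≈ 198.43)
(B(33) + z(-16, 0)) + g = (33 + (-37 - 16*0)) + 1389/7 = (33 + (-37 + 0)) + 1389/7 = (33 - 37) + 1389/7 = -4 + 1389/7 = 1361/7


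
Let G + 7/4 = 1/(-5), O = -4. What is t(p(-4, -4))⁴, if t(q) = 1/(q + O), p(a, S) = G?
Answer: 160000/200533921 ≈ 0.00079787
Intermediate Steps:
G = -39/20 (G = -7/4 + 1/(-5) = -7/4 - ⅕ = -39/20 ≈ -1.9500)
p(a, S) = -39/20
t(q) = 1/(-4 + q) (t(q) = 1/(q - 4) = 1/(-4 + q))
t(p(-4, -4))⁴ = (1/(-4 - 39/20))⁴ = (1/(-119/20))⁴ = (-20/119)⁴ = 160000/200533921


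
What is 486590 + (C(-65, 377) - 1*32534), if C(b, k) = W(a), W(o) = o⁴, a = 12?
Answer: 474792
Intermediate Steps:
C(b, k) = 20736 (C(b, k) = 12⁴ = 20736)
486590 + (C(-65, 377) - 1*32534) = 486590 + (20736 - 1*32534) = 486590 + (20736 - 32534) = 486590 - 11798 = 474792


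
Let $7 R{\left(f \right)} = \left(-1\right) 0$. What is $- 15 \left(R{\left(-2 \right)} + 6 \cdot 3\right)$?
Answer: $-270$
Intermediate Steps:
$R{\left(f \right)} = 0$ ($R{\left(f \right)} = \frac{\left(-1\right) 0}{7} = \frac{1}{7} \cdot 0 = 0$)
$- 15 \left(R{\left(-2 \right)} + 6 \cdot 3\right) = - 15 \left(0 + 6 \cdot 3\right) = - 15 \left(0 + 18\right) = \left(-15\right) 18 = -270$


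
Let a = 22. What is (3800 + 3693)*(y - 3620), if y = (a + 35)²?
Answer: -2779903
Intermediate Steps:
y = 3249 (y = (22 + 35)² = 57² = 3249)
(3800 + 3693)*(y - 3620) = (3800 + 3693)*(3249 - 3620) = 7493*(-371) = -2779903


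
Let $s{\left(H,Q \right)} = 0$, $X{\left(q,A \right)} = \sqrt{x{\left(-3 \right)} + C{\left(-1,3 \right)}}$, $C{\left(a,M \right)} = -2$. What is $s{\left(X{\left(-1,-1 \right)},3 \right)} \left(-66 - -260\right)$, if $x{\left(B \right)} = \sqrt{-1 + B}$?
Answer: $0$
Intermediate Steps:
$X{\left(q,A \right)} = \sqrt{-2 + 2 i}$ ($X{\left(q,A \right)} = \sqrt{\sqrt{-1 - 3} - 2} = \sqrt{\sqrt{-4} - 2} = \sqrt{2 i - 2} = \sqrt{-2 + 2 i}$)
$s{\left(X{\left(-1,-1 \right)},3 \right)} \left(-66 - -260\right) = 0 \left(-66 - -260\right) = 0 \left(-66 + 260\right) = 0 \cdot 194 = 0$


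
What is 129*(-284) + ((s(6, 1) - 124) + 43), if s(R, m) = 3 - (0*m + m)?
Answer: -36715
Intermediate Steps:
s(R, m) = 3 - m (s(R, m) = 3 - (0 + m) = 3 - m)
129*(-284) + ((s(6, 1) - 124) + 43) = 129*(-284) + (((3 - 1*1) - 124) + 43) = -36636 + (((3 - 1) - 124) + 43) = -36636 + ((2 - 124) + 43) = -36636 + (-122 + 43) = -36636 - 79 = -36715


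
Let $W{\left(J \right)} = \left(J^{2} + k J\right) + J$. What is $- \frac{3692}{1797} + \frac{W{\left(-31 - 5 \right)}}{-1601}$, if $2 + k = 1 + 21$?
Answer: $- \frac{6881272}{2876997} \approx -2.3918$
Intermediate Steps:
$k = 20$ ($k = -2 + \left(1 + 21\right) = -2 + 22 = 20$)
$W{\left(J \right)} = J^{2} + 21 J$ ($W{\left(J \right)} = \left(J^{2} + 20 J\right) + J = J^{2} + 21 J$)
$- \frac{3692}{1797} + \frac{W{\left(-31 - 5 \right)}}{-1601} = - \frac{3692}{1797} + \frac{\left(-31 - 5\right) \left(21 - 36\right)}{-1601} = \left(-3692\right) \frac{1}{1797} + - 36 \left(21 - 36\right) \left(- \frac{1}{1601}\right) = - \frac{3692}{1797} + \left(-36\right) \left(-15\right) \left(- \frac{1}{1601}\right) = - \frac{3692}{1797} + 540 \left(- \frac{1}{1601}\right) = - \frac{3692}{1797} - \frac{540}{1601} = - \frac{6881272}{2876997}$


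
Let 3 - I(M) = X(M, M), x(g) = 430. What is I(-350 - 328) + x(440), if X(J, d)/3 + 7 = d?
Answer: 2488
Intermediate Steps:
X(J, d) = -21 + 3*d
I(M) = 24 - 3*M (I(M) = 3 - (-21 + 3*M) = 3 + (21 - 3*M) = 24 - 3*M)
I(-350 - 328) + x(440) = (24 - 3*(-350 - 328)) + 430 = (24 - 3*(-678)) + 430 = (24 + 2034) + 430 = 2058 + 430 = 2488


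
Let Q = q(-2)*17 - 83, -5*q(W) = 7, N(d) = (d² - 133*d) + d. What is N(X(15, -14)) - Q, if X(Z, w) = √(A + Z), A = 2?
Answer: 619/5 - 132*√17 ≈ -420.45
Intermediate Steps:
X(Z, w) = √(2 + Z)
N(d) = d² - 132*d
q(W) = -7/5 (q(W) = -⅕*7 = -7/5)
Q = -534/5 (Q = -7/5*17 - 83 = -119/5 - 83 = -534/5 ≈ -106.80)
N(X(15, -14)) - Q = √(2 + 15)*(-132 + √(2 + 15)) - 1*(-534/5) = √17*(-132 + √17) + 534/5 = 534/5 + √17*(-132 + √17)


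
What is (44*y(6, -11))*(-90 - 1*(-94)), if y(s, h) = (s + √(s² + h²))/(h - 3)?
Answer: -528/7 - 88*√157/7 ≈ -232.95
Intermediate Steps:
y(s, h) = (s + √(h² + s²))/(-3 + h)
(44*y(6, -11))*(-90 - 1*(-94)) = (44*((6 + √((-11)² + 6²))/(-3 - 11)))*(-90 - 1*(-94)) = (44*((6 + √(121 + 36))/(-14)))*(-90 + 94) = (44*(-(6 + √157)/14))*4 = (44*(-3/7 - √157/14))*4 = (-132/7 - 22*√157/7)*4 = -528/7 - 88*√157/7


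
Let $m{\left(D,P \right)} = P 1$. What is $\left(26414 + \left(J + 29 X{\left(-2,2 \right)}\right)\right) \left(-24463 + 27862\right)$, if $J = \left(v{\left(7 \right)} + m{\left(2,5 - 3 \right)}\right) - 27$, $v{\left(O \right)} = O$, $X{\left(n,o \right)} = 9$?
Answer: $90607143$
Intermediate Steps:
$m{\left(D,P \right)} = P$
$J = -18$ ($J = \left(7 + \left(5 - 3\right)\right) - 27 = \left(7 + 2\right) - 27 = 9 - 27 = -18$)
$\left(26414 + \left(J + 29 X{\left(-2,2 \right)}\right)\right) \left(-24463 + 27862\right) = \left(26414 + \left(-18 + 29 \cdot 9\right)\right) \left(-24463 + 27862\right) = \left(26414 + \left(-18 + 261\right)\right) 3399 = \left(26414 + 243\right) 3399 = 26657 \cdot 3399 = 90607143$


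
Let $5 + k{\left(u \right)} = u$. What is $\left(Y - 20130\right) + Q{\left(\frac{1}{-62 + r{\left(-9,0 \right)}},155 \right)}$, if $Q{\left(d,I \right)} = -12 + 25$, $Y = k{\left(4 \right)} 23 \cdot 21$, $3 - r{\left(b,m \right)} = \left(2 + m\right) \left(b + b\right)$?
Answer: $-20600$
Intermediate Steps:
$k{\left(u \right)} = -5 + u$
$r{\left(b,m \right)} = 3 - 2 b \left(2 + m\right)$ ($r{\left(b,m \right)} = 3 - \left(2 + m\right) \left(b + b\right) = 3 - \left(2 + m\right) 2 b = 3 - 2 b \left(2 + m\right)$)
$Y = -483$ ($Y = \left(-5 + 4\right) 23 \cdot 21 = \left(-1\right) 23 \cdot 21 = \left(-23\right) 21 = -483$)
$Q{\left(d,I \right)} = 13$
$\left(Y - 20130\right) + Q{\left(\frac{1}{-62 + r{\left(-9,0 \right)}},155 \right)} = \left(-483 - 20130\right) + 13 = -20613 + 13 = -20600$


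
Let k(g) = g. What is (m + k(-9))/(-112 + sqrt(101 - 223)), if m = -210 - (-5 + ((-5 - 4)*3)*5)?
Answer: 4424/6333 + 79*I*sqrt(122)/12666 ≈ 0.69856 + 0.068892*I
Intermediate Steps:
m = -70 (m = -210 - (-5 - 9*3*5) = -210 - (-5 - 27*5) = -210 - (-5 - 135) = -210 - 1*(-140) = -210 + 140 = -70)
(m + k(-9))/(-112 + sqrt(101 - 223)) = (-70 - 9)/(-112 + sqrt(101 - 223)) = -79/(-112 + sqrt(-122)) = -79/(-112 + I*sqrt(122))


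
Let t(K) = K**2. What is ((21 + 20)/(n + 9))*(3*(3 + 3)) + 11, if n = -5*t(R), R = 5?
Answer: 269/58 ≈ 4.6379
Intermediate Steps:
n = -125 (n = -5*5**2 = -5*25 = -125)
((21 + 20)/(n + 9))*(3*(3 + 3)) + 11 = ((21 + 20)/(-125 + 9))*(3*(3 + 3)) + 11 = (41/(-116))*(3*6) + 11 = (41*(-1/116))*18 + 11 = -41/116*18 + 11 = -369/58 + 11 = 269/58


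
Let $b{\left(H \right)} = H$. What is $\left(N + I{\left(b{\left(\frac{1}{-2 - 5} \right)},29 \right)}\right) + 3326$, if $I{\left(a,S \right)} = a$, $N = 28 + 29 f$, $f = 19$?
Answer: $\frac{27334}{7} \approx 3904.9$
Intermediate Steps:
$N = 579$ ($N = 28 + 29 \cdot 19 = 28 + 551 = 579$)
$\left(N + I{\left(b{\left(\frac{1}{-2 - 5} \right)},29 \right)}\right) + 3326 = \left(579 + \frac{1}{-2 - 5}\right) + 3326 = \left(579 + \frac{1}{-7}\right) + 3326 = \left(579 - \frac{1}{7}\right) + 3326 = \frac{4052}{7} + 3326 = \frac{27334}{7}$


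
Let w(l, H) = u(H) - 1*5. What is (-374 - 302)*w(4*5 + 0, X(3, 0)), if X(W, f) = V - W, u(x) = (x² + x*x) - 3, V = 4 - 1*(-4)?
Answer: -28392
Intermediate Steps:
V = 8 (V = 4 + 4 = 8)
u(x) = -3 + 2*x² (u(x) = (x² + x²) - 3 = 2*x² - 3 = -3 + 2*x²)
X(W, f) = 8 - W
w(l, H) = -8 + 2*H² (w(l, H) = (-3 + 2*H²) - 1*5 = (-3 + 2*H²) - 5 = -8 + 2*H²)
(-374 - 302)*w(4*5 + 0, X(3, 0)) = (-374 - 302)*(-8 + 2*(8 - 1*3)²) = -676*(-8 + 2*(8 - 3)²) = -676*(-8 + 2*5²) = -676*(-8 + 2*25) = -676*(-8 + 50) = -676*42 = -28392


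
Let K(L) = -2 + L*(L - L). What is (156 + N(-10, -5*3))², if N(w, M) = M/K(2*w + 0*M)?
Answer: 106929/4 ≈ 26732.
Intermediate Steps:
K(L) = -2 (K(L) = -2 + L*0 = -2 + 0 = -2)
N(w, M) = -M/2 (N(w, M) = M/(-2) = M*(-½) = -M/2)
(156 + N(-10, -5*3))² = (156 - (-5)*3/2)² = (156 - ½*(-15))² = (156 + 15/2)² = (327/2)² = 106929/4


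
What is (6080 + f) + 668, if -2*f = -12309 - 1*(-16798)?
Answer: 9007/2 ≈ 4503.5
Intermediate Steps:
f = -4489/2 (f = -(-12309 - 1*(-16798))/2 = -(-12309 + 16798)/2 = -1/2*4489 = -4489/2 ≈ -2244.5)
(6080 + f) + 668 = (6080 - 4489/2) + 668 = 7671/2 + 668 = 9007/2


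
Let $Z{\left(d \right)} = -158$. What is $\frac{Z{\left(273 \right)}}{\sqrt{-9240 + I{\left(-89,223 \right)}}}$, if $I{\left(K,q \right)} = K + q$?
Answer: $\frac{79 i \sqrt{9106}}{4553} \approx 1.6557 i$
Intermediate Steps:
$\frac{Z{\left(273 \right)}}{\sqrt{-9240 + I{\left(-89,223 \right)}}} = - \frac{158}{\sqrt{-9240 + \left(-89 + 223\right)}} = - \frac{158}{\sqrt{-9240 + 134}} = - \frac{158}{\sqrt{-9106}} = - \frac{158}{i \sqrt{9106}} = - 158 \left(- \frac{i \sqrt{9106}}{9106}\right) = \frac{79 i \sqrt{9106}}{4553}$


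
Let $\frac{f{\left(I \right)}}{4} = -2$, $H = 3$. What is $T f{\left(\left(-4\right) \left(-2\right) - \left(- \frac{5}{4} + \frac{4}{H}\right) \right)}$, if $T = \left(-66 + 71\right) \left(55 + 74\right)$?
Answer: $-5160$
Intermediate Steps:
$f{\left(I \right)} = -8$ ($f{\left(I \right)} = 4 \left(-2\right) = -8$)
$T = 645$ ($T = 5 \cdot 129 = 645$)
$T f{\left(\left(-4\right) \left(-2\right) - \left(- \frac{5}{4} + \frac{4}{H}\right) \right)} = 645 \left(-8\right) = -5160$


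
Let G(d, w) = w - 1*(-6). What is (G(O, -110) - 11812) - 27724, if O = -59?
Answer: -39640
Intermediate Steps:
G(d, w) = 6 + w (G(d, w) = w + 6 = 6 + w)
(G(O, -110) - 11812) - 27724 = ((6 - 110) - 11812) - 27724 = (-104 - 11812) - 27724 = -11916 - 27724 = -39640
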